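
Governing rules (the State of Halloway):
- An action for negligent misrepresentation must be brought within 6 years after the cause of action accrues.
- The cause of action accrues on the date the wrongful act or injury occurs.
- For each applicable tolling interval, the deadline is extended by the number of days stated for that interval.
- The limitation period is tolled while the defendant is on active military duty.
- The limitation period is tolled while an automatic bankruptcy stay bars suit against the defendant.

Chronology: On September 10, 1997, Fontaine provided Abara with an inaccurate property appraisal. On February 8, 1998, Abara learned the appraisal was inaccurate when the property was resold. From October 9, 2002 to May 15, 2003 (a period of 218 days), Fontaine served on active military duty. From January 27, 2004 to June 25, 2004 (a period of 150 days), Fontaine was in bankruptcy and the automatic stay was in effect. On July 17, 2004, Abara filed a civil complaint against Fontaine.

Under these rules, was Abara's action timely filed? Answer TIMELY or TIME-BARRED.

TIMELY

Because the rule ties accrual to occurrence, the claim accrued on September 10, 1997, not on the February 8, 1998 discovery date.
Adding the 6 years base period to September 10, 1997 gives a deadline of September 10, 2003, before any tolling.
The period was tolled for 218 days by the defendant's active military service (October 9, 2002 to May 15, 2003), pushing the deadline to April 15, 2004.
The period was tolled for 150 days by the automatic bankruptcy stay (January 27, 2004 to June 25, 2004), pushing the deadline to September 12, 2004.
Filing on July 17, 2004 beat the September 12, 2004 deadline — the action is timely.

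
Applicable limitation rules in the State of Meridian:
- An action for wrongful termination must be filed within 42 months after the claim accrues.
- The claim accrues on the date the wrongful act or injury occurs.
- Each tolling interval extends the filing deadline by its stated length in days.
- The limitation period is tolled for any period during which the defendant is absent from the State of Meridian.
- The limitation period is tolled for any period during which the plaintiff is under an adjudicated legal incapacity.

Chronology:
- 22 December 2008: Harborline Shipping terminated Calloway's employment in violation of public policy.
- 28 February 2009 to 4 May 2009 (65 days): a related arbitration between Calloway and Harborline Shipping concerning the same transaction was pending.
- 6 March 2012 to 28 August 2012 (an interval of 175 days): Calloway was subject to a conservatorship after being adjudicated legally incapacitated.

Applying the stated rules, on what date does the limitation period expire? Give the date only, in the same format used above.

14 December 2012

The claim accrued on 22 December 2008, when the wrongful act occurred.
42 months from 22 December 2008 is 22 June 2012.
The period was tolled for 175 days by the plaintiff's legal incapacity (6 March 2012 to 28 August 2012), pushing the deadline to 14 December 2012.
Although a pending arbitration ran from 28 February 2009 to 4 May 2009, the stated rules do not make that a tolling event, so it is disregarded.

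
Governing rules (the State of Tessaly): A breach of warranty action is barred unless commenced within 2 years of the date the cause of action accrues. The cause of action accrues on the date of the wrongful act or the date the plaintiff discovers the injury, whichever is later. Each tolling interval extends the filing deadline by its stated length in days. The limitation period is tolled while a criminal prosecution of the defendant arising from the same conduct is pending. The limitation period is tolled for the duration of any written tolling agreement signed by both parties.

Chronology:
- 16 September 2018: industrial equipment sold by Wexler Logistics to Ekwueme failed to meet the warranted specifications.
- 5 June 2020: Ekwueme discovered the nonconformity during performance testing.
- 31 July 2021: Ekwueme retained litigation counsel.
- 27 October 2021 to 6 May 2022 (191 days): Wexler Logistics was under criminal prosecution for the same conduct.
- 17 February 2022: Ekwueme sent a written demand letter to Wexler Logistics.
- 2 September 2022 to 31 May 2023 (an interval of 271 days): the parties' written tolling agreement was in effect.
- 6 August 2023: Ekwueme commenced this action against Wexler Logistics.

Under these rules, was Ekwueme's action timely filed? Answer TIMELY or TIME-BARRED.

TIMELY

The claim accrued on 5 June 2020 — the later of the 16 September 2018 act and the 5 June 2020 discovery.
Adding the 2 years base period to 5 June 2020 gives a deadline of 5 June 2022, before any tolling.
The period was tolled for 191 days by the pending criminal prosecution (27 October 2021 to 6 May 2022), pushing the deadline to 13 December 2022.
Because the written tolling agreement ran from 2 September 2022 to 31 May 2023, the deadline is extended by 271 days to 10 September 2023.
Nothing else in the chronology tolls or restarts the period.
Filing on 6 August 2023 beat the 10 September 2023 deadline — the action is timely.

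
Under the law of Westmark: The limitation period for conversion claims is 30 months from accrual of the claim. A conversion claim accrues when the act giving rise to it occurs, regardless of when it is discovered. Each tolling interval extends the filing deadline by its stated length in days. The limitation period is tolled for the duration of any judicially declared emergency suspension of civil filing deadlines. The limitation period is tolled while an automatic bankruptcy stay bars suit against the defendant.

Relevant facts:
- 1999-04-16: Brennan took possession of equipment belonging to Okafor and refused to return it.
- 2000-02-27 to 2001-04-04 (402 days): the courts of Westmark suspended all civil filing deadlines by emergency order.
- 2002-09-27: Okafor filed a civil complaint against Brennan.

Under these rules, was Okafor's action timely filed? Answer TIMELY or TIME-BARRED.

TIMELY

The claim accrued on 1999-04-16, the date of the act.
The untolled deadline — 30 months after 1999-04-16 — is 2001-10-16.
The period was tolled for 402 days by the emergency suspension of filing deadlines (2000-02-27 to 2001-04-04), pushing the deadline to 2002-11-22.
Filing on 2002-09-27 beat the 2002-11-22 deadline — the action is timely.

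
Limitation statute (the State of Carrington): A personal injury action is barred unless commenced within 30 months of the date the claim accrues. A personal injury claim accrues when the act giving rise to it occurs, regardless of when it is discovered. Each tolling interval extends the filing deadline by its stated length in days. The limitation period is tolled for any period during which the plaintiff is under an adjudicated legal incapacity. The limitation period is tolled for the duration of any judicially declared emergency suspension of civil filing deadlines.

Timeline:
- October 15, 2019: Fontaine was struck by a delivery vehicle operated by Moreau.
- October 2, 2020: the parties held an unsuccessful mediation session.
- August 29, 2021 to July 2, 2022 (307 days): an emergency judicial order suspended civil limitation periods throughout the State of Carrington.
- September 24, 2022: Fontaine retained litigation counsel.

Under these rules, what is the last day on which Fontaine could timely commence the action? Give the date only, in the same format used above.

The claim accrued on October 15, 2019, the date of the act.
The untolled deadline — 30 months after October 15, 2019 — is April 15, 2022.
Because the emergency suspension of filing deadlines ran from August 29, 2021 to July 2, 2022, the deadline is extended by 307 days to February 16, 2023.
None of the other events listed affects the running of the period under the stated rules.

February 16, 2023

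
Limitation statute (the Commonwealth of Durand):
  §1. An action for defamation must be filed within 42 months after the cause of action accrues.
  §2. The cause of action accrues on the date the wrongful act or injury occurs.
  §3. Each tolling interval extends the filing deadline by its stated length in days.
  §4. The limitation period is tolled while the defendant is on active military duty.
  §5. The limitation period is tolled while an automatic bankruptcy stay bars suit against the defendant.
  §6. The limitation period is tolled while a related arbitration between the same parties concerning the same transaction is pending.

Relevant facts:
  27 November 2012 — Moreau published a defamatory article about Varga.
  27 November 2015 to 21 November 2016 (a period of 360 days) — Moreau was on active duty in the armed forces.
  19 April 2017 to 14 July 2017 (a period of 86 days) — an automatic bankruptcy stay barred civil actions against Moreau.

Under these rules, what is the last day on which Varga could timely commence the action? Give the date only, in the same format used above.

The limitation period began to run on 27 November 2012.
The untolled deadline — 42 months after 27 November 2012 — is 27 May 2016.
The defendant's active military service from 27 November 2015 to 21 November 2016 tolled the period for 360 days, extending the deadline to 22 May 2017.
The automatic bankruptcy stay from 19 April 2017 to 14 July 2017 tolled the period for 86 days, extending the deadline to 16 August 2017.

16 August 2017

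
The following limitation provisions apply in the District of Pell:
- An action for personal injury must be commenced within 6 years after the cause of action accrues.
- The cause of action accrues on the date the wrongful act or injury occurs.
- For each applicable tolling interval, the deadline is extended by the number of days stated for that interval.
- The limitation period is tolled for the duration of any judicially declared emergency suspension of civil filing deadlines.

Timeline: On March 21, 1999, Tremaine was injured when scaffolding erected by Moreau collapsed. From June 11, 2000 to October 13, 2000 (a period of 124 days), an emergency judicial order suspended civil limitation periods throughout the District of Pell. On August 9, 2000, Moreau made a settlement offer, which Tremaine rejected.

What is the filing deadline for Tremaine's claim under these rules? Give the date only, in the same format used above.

The cause of action accrued on March 21, 1999, the date of the act.
Adding the 6 years base period to March 21, 1999 gives a deadline of March 21, 2005, before any tolling.
The period was tolled for 124 days by the emergency suspension of filing deadlines (June 11, 2000 to October 13, 2000), pushing the deadline to July 23, 2005.
The other events in the timeline have no effect on the limitation period under the stated rules.

July 23, 2005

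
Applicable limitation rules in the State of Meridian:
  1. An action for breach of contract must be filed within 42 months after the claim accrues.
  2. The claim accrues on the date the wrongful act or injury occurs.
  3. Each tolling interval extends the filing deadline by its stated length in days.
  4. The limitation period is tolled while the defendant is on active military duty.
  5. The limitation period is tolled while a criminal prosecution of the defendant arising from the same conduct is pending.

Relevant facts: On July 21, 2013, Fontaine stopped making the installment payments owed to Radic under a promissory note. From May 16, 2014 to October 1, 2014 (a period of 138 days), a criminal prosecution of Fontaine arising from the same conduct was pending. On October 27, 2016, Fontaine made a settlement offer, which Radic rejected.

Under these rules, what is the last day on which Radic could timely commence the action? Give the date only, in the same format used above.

June 8, 2017

The claim accrued on July 21, 2013, the date of the act.
The untolled deadline — 42 months after July 21, 2013 — is January 21, 2017.
Because the pending criminal prosecution ran from May 16, 2014 to October 1, 2014, the deadline is extended by 138 days to June 8, 2017.
Nothing else in the chronology tolls or restarts the period.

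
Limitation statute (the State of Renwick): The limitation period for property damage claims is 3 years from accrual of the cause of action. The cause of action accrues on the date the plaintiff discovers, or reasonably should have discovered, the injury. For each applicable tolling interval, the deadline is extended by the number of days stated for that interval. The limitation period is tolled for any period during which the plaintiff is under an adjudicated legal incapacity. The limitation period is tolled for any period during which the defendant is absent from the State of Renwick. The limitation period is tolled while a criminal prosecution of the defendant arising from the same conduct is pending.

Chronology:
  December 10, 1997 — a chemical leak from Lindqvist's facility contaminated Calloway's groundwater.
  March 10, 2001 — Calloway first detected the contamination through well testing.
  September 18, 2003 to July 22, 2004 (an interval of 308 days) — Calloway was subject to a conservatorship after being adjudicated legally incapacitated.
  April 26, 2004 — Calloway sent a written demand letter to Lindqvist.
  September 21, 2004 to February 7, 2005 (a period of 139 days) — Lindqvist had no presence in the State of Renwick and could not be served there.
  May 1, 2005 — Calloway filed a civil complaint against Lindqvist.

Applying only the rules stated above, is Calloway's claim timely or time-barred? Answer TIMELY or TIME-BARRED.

TIMELY

The claim did not accrue until Calloway discovered the injury on March 10, 2001; the December 10, 1997 act date does not start the clock under the stated rule.
Adding the 3 years base period to March 10, 2001 gives a deadline of March 10, 2004, before any tolling.
The plaintiff's legal incapacity from September 18, 2003 to July 22, 2004 tolled the period for 308 days, extending the deadline to January 12, 2005.
Because the defendant's absence from the jurisdiction ran from September 21, 2004 to February 7, 2005, the deadline is extended by 139 days to May 31, 2005.
The other events in the timeline have no effect on the limitation period under the stated rules.
The May 1, 2005 filing precedes the May 31, 2005 deadline; the claim is timely.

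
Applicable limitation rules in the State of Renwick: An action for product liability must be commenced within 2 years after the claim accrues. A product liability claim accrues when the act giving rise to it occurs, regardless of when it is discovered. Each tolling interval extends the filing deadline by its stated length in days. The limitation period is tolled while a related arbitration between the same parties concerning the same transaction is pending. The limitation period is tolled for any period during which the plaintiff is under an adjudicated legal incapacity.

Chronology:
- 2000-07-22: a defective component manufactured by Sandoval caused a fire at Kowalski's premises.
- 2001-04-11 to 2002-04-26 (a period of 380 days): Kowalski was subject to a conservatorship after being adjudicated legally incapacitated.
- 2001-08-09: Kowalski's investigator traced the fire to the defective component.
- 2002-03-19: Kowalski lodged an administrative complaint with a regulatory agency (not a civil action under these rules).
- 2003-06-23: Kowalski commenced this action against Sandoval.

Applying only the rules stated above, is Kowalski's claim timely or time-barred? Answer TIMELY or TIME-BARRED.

Because the rule ties accrual to occurrence, the claim accrued on 2000-07-22, not on the 2001-08-09 discovery date.
Adding the 2 years base period to 2000-07-22 gives a deadline of 2002-07-22, before any tolling.
Because the plaintiff's legal incapacity ran from 2001-04-11 to 2002-04-26, the deadline is extended by 380 days to 2003-08-06.
None of the other events listed affects the running of the period under the stated rules.
The 2003-06-23 filing precedes the 2003-08-06 deadline; the claim is timely.

TIMELY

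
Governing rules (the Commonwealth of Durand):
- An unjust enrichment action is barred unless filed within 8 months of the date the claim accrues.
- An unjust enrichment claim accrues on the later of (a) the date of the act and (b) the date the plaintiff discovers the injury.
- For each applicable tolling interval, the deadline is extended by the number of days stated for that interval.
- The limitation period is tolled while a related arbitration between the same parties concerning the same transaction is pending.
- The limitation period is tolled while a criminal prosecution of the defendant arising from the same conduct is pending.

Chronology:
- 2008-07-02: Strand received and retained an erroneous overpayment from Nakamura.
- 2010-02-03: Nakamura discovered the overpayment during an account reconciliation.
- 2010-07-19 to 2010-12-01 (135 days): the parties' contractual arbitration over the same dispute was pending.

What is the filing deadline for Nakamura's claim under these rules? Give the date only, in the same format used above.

2011-02-15

Taking the later of the act (2008-07-02) and discovery (2010-02-03), the claim accrued on 2010-02-03.
8 months from 2010-02-03 is 2010-10-03.
Because the pending related arbitration ran from 2010-07-19 to 2010-12-01, the deadline is extended by 135 days to 2011-02-15.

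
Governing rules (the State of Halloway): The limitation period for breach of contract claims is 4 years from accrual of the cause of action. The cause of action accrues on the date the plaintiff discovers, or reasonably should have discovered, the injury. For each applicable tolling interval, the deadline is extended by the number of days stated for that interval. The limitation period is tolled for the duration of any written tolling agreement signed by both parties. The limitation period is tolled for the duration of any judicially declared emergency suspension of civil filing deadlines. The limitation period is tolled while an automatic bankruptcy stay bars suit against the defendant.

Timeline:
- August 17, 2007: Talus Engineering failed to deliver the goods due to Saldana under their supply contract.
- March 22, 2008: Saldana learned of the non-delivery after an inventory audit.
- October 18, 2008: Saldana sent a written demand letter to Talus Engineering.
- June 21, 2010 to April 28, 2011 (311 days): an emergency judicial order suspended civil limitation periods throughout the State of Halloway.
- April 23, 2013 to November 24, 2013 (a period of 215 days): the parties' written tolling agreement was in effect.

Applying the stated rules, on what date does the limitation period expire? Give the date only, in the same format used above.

Under the discovery rule, the claim accrued on March 22, 2008, when Saldana discovered the injury — not on the August 17, 2007 date of the underlying act.
The untolled deadline — 4 years after March 22, 2008 — is March 22, 2012.
Because the emergency suspension of filing deadlines ran from June 21, 2010 to April 28, 2011, the deadline is extended by 311 days to January 27, 2013.
The written tolling agreement from April 23, 2013 to November 24, 2013 began after the period had already run on January 27, 2013, so it has no tolling effect.
None of the other events listed affects the running of the period under the stated rules.

January 27, 2013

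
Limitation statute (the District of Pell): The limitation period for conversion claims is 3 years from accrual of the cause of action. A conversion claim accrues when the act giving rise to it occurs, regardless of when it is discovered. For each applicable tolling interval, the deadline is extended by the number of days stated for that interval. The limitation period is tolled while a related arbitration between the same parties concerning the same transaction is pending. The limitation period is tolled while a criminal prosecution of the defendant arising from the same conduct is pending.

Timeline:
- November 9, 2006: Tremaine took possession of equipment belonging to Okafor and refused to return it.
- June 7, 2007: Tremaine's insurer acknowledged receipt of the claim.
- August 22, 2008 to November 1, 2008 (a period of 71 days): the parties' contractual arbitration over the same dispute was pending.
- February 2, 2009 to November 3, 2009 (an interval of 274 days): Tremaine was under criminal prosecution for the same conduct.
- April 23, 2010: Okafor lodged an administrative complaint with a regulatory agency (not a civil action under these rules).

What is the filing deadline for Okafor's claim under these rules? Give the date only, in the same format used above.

The cause of action accrued on November 9, 2006, the date of the act.
The untolled deadline — 3 years after November 9, 2006 — is November 9, 2009.
Because the pending related arbitration ran from August 22, 2008 to November 1, 2008, the deadline is extended by 71 days to January 19, 2010.
The period was tolled for 274 days by the pending criminal prosecution (February 2, 2009 to November 3, 2009), pushing the deadline to October 20, 2010.
Nothing else in the chronology tolls or restarts the period.

October 20, 2010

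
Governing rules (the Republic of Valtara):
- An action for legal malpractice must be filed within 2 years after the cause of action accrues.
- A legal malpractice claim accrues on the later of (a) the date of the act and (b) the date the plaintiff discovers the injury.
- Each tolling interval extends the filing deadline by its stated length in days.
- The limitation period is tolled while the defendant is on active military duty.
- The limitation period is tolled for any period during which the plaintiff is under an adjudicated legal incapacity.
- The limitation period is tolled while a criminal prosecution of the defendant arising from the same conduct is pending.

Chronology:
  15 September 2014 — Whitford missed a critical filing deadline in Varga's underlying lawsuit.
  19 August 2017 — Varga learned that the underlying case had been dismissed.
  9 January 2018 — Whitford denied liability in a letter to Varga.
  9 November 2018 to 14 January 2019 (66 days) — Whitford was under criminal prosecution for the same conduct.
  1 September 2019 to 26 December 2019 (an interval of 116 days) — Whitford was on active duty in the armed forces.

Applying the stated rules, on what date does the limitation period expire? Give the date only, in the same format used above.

Because discovery on 19 August 2017 post-dates the 15 September 2014 act, accrual under the later-of rule falls on 19 August 2017.
Adding the 2 years base period to 19 August 2017 gives a deadline of 19 August 2019, before any tolling.
The period was tolled for 66 days by the pending criminal prosecution (9 November 2018 to 14 January 2019), pushing the deadline to 24 October 2019.
Because the defendant's active military service ran from 1 September 2019 to 26 December 2019, the deadline is extended by 116 days to 17 February 2020.
Nothing else in the chronology tolls or restarts the period.

17 February 2020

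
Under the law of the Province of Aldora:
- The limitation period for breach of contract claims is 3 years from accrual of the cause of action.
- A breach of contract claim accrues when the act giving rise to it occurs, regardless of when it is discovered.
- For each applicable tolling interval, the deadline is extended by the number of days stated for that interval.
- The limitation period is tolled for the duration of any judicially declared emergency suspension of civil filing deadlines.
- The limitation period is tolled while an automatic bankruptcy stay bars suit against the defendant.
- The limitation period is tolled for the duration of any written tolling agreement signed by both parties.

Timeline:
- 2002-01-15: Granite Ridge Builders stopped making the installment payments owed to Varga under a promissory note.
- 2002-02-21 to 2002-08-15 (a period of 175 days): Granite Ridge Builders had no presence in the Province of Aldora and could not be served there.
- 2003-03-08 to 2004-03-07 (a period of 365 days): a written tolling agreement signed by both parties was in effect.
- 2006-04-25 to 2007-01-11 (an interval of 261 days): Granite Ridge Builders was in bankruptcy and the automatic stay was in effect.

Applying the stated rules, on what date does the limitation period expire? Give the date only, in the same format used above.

2006-01-15

The claim accrued on 2002-01-15, when the wrongful act occurred.
Adding the 3 years base period to 2002-01-15 gives a deadline of 2005-01-15, before any tolling.
The period was tolled for 365 days by the written tolling agreement (2003-03-08 to 2004-03-07), pushing the deadline to 2006-01-15.
The automatic bankruptcy stay from 2006-04-25 to 2007-01-11 began after the period had already run on 2006-01-15, so it has no tolling effect.
Although the defendant's absence ran from 2002-02-21 to 2002-08-15, the stated rules do not make that a tolling event, so it is disregarded.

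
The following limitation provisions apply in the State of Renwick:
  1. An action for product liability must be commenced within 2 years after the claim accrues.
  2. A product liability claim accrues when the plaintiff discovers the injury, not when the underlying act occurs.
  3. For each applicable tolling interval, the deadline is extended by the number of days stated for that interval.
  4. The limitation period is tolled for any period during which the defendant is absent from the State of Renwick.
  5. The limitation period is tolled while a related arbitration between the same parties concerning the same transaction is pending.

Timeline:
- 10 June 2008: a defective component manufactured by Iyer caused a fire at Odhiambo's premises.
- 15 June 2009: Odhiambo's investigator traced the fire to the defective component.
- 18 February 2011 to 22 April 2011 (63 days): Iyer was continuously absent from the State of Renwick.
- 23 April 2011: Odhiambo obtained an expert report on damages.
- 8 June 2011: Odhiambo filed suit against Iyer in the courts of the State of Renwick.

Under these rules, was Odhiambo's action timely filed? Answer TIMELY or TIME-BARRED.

TIMELY

Under the discovery rule, the claim accrued on 15 June 2009, when Odhiambo discovered the injury — not on the 10 June 2008 date of the underlying act.
Adding the 2 years base period to 15 June 2009 gives a deadline of 15 June 2011, before any tolling.
The defendant's absence from the jurisdiction from 18 February 2011 to 22 April 2011 tolled the period for 63 days, extending the deadline to 17 August 2011.
Nothing else in the chronology tolls or restarts the period.
The 8 June 2011 filing precedes the 17 August 2011 deadline; the claim is timely.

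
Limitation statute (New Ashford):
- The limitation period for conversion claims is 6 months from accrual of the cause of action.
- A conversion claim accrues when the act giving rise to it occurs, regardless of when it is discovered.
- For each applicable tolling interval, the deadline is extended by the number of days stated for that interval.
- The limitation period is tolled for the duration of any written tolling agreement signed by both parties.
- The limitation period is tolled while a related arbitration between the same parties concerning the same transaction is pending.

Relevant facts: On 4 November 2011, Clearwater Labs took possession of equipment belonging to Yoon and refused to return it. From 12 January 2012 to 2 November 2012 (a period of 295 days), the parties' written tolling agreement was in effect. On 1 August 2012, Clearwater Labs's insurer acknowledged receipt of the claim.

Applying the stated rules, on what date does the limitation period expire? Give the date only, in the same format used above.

The claim accrued on 4 November 2011, when the wrongful act occurred.
The untolled deadline — 6 months after 4 November 2011 — is 4 May 2012.
Because the written tolling agreement ran from 12 January 2012 to 2 November 2012, the deadline is extended by 295 days to 23 February 2013.
Nothing else in the chronology tolls or restarts the period.

23 February 2013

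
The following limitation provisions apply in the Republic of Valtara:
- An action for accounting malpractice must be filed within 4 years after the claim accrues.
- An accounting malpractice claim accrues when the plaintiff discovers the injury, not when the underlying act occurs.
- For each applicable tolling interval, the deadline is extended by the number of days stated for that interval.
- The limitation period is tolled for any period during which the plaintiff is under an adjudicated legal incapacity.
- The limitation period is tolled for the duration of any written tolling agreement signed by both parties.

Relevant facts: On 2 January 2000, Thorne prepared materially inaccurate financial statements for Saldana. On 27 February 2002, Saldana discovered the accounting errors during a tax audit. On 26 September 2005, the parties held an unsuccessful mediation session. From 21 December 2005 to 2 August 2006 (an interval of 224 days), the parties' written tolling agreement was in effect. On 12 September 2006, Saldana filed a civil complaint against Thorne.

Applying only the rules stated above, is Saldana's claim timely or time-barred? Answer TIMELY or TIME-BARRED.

TIMELY

Accrual is tied to discovery, so the period began on 27 February 2002 rather than on 2 January 2000 when the act occurred.
4 years from 27 February 2002 is 27 February 2006.
Because the written tolling agreement ran from 21 December 2005 to 2 August 2006, the deadline is extended by 224 days to 9 October 2006.
None of the other events listed affects the running of the period under the stated rules.
Filing on 12 September 2006 beat the 9 October 2006 deadline — the action is timely.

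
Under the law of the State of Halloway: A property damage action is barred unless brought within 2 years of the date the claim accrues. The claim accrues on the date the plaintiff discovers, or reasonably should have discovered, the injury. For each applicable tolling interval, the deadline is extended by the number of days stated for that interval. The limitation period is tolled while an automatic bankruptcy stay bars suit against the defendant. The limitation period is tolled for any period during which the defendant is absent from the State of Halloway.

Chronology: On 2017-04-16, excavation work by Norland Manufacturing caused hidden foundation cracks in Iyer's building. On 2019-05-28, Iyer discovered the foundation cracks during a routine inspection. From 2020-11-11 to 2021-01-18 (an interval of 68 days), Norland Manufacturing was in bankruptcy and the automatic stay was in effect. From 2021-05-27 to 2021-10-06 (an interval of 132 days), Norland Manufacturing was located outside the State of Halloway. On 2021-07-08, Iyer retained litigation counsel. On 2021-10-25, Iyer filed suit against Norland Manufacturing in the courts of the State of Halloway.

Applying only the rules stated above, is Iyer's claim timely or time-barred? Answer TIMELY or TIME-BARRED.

Under the discovery rule, the claim accrued on 2019-05-28, when Iyer discovered the injury — not on the 2017-04-16 date of the underlying act.
Adding the 2 years base period to 2019-05-28 gives a deadline of 2021-05-28, before any tolling.
The automatic bankruptcy stay from 2020-11-11 to 2021-01-18 tolled the period for 68 days, extending the deadline to 2021-08-04.
Because the defendant's absence from the jurisdiction ran from 2021-05-27 to 2021-10-06, the deadline is extended by 132 days to 2021-12-14.
Nothing else in the chronology tolls or restarts the period.
The 2021-10-25 filing precedes the 2021-12-14 deadline; the claim is timely.

TIMELY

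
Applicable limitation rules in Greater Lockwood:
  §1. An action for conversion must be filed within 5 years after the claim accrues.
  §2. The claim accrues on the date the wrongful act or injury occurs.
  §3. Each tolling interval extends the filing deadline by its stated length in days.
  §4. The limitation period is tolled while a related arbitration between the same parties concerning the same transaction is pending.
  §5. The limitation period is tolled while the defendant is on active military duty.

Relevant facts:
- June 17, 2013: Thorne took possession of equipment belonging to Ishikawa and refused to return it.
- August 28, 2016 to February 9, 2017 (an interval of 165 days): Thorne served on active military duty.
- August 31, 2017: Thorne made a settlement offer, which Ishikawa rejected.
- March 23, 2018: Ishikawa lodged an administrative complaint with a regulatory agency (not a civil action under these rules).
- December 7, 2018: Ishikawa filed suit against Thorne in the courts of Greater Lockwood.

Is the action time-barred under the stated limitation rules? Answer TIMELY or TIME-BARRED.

The limitation period began to run on June 17, 2013.
Adding the 5 years base period to June 17, 2013 gives a deadline of June 17, 2018, before any tolling.
The period was tolled for 165 days by the defendant's active military service (August 28, 2016 to February 9, 2017), pushing the deadline to November 29, 2018.
Nothing else in the chronology tolls or restarts the period.
The December 7, 2018 filing falls after the November 29, 2018 deadline; the claim is time-barred.

TIME-BARRED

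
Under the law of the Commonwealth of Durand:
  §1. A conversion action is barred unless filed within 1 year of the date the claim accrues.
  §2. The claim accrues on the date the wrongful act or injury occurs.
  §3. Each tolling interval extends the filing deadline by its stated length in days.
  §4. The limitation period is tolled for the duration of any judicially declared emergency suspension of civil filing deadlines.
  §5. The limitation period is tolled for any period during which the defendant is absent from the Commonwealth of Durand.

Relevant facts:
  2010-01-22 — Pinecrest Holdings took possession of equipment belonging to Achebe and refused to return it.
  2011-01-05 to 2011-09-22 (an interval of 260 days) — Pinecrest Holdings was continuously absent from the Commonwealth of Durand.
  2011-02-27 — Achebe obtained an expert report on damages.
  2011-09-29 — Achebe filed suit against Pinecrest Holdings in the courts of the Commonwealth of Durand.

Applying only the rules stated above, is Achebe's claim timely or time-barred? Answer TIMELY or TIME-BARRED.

The limitation period began to run on 2010-01-22.
1 year from 2010-01-22 is 2011-01-22.
The period was tolled for 260 days by the defendant's absence from the jurisdiction (2011-01-05 to 2011-09-22), pushing the deadline to 2011-10-09.
None of the other events listed affects the running of the period under the stated rules.
The 2011-09-29 filing precedes the 2011-10-09 deadline; the claim is timely.

TIMELY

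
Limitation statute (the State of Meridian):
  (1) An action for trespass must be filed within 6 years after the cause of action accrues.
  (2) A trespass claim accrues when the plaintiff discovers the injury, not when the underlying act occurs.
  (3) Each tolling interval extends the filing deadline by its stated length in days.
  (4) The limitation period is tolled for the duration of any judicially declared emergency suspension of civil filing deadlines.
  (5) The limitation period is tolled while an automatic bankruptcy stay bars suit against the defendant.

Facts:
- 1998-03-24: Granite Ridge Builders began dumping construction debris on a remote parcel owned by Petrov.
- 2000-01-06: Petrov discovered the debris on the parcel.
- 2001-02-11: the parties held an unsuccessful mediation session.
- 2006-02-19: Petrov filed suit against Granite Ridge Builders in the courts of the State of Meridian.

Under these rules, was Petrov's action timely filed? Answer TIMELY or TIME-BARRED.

Under the discovery rule, the claim accrued on 2000-01-06, when Petrov discovered the injury — not on the 1998-03-24 date of the underlying act.
6 years from 2000-01-06 is 2006-01-06.
The other events in the timeline have no effect on the limitation period under the stated rules.
The 2006-02-19 filing falls after the 2006-01-06 deadline; the claim is time-barred.

TIME-BARRED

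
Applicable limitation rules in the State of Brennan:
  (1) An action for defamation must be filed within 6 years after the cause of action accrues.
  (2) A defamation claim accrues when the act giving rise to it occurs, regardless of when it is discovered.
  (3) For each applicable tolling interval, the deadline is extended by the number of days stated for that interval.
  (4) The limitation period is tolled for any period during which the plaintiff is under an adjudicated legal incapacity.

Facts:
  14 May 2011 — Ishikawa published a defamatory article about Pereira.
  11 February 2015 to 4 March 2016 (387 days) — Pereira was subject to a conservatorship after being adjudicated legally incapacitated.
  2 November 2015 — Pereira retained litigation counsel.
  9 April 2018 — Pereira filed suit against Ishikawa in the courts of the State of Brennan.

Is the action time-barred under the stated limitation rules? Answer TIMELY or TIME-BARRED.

TIMELY

The cause of action accrued on 14 May 2011, the date of the act.
6 years from 14 May 2011 is 14 May 2017.
The period was tolled for 387 days by the plaintiff's legal incapacity (11 February 2015 to 4 March 2016), pushing the deadline to 5 June 2018.
None of the other events listed affects the running of the period under the stated rules.
Pereira filed on 9 April 2018, before the 5 June 2018 deadline, so the action is timely.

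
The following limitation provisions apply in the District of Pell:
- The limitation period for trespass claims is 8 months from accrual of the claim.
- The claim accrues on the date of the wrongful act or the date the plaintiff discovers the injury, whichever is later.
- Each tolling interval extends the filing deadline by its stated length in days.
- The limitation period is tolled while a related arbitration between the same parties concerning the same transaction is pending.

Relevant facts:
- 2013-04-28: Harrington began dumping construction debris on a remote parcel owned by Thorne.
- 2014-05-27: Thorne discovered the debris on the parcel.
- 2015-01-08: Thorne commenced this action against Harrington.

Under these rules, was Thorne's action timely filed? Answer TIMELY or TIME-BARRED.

TIMELY

Taking the later of the act (2013-04-28) and discovery (2014-05-27), the claim accrued on 2014-05-27.
8 months from 2014-05-27 is 2015-01-27.
Filing on 2015-01-08 beat the 2015-01-27 deadline — the action is timely.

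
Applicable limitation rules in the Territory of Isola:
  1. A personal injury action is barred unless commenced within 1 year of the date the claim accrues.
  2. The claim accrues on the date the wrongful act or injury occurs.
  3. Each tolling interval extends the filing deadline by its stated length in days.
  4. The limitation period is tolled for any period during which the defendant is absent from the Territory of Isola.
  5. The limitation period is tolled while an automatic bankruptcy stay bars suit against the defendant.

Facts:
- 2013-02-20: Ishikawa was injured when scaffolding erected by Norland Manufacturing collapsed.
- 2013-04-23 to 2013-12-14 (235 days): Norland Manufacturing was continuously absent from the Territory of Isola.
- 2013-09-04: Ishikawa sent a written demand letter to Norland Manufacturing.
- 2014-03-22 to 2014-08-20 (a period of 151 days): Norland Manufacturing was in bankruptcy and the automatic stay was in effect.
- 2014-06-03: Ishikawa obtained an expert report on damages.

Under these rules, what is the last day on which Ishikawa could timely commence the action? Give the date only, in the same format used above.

The claim accrued on 2013-02-20, the date of the act.
1 year from 2013-02-20 is 2014-02-20.
Because the defendant's absence from the jurisdiction ran from 2013-04-23 to 2013-12-14, the deadline is extended by 235 days to 2014-10-13.
The period was tolled for 151 days by the automatic bankruptcy stay (2014-03-22 to 2014-08-20), pushing the deadline to 2015-03-13.
The other events in the timeline have no effect on the limitation period under the stated rules.

2015-03-13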